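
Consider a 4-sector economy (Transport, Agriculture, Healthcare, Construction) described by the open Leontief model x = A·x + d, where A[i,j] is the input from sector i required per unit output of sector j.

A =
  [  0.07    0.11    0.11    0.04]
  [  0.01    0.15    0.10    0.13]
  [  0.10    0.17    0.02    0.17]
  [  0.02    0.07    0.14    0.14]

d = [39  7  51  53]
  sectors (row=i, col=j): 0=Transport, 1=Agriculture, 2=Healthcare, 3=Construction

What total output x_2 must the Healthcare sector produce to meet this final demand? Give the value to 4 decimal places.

Form M = I − A:
  [  0.93   -0.11   -0.11   -0.04]
  [ -0.01    0.85   -0.10   -0.13]
  [ -0.10   -0.17    0.98   -0.17]
  [ -0.02   -0.07   -0.14    0.86]
Leontief inverse L = M⁻¹:
  [  1.0965    0.1824    0.1574    0.1097]
  [  0.0353    1.2313    0.1610    0.2196]
  [  0.1265    0.2576    1.0983    0.2619]
  [  0.0490    0.1464    0.1956    1.2259]
Total output x = L · d:
  x_0 = 1.0965·39 + 0.1824·7 + 0.1574·51 + 0.1097·53 = 57.8790
  x_1 = 0.0353·39 + 1.2313·7 + 0.1610·51 + 0.2196·53 = 29.8427
  x_2 = 0.1265·39 + 0.2576·7 + 1.0983·51 + 0.2619·53 = 76.6331
  x_3 = 0.0490·39 + 0.1464·7 + 0.1956·51 + 1.2259·53 = 77.8781

76.6331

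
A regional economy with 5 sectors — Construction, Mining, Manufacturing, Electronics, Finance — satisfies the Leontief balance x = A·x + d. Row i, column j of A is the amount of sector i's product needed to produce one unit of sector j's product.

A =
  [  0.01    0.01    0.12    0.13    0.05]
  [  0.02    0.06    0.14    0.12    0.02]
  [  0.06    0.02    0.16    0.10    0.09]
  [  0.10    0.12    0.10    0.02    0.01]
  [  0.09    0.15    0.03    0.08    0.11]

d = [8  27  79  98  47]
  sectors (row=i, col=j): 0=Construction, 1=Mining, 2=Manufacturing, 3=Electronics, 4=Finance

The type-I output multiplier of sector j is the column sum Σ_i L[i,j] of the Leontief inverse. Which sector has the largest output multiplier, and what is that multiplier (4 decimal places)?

Manufacturing (1.9186)

Form M = I − A:
  [  0.99   -0.01   -0.12   -0.13   -0.05]
  [ -0.02    0.94   -0.14   -0.12   -0.02]
  [ -0.06   -0.02    0.84   -0.10   -0.09]
  [ -0.10   -0.12   -0.10    0.98   -0.01]
  [ -0.09   -0.15   -0.03   -0.08    0.89]
Leontief inverse L = M⁻¹:
  [  1.0465    0.0494    0.1808    0.1699    0.0801]
  [  0.0567    1.0986    0.2130    0.1680    0.0513]
  [  0.1050    0.0695    1.2409    0.1601    0.1347]
  [  0.1258    0.1488    0.1723    1.0761    0.0399]
  [  0.1302    0.2059    0.1115    0.1476    1.1485]
Total output x = L · d:
  x_0 = 1.0465·8 + 0.0494·27 + 0.1808·79 + 0.1699·98 + 0.0801·47 = 44.4036
  x_1 = 0.0567·8 + 1.0986·27 + 0.2130·79 + 0.1680·98 + 0.0513·47 = 65.8185
  x_2 = 0.1050·8 + 0.0695·27 + 1.2409·79 + 0.1601·98 + 0.1347·47 = 122.7676
  x_3 = 0.1258·8 + 0.1488·27 + 0.1723·79 + 1.0761·98 + 0.0399·47 = 125.9733
  x_4 = 0.1302·8 + 0.2059·27 + 0.1115·79 + 0.1476·98 + 1.1485·47 = 83.8539
Output multipliers (column sums of L):
  Construction: 1.4643
  Mining: 1.5721
  Manufacturing: 1.9186
  Electronics: 1.7217
  Finance: 1.4545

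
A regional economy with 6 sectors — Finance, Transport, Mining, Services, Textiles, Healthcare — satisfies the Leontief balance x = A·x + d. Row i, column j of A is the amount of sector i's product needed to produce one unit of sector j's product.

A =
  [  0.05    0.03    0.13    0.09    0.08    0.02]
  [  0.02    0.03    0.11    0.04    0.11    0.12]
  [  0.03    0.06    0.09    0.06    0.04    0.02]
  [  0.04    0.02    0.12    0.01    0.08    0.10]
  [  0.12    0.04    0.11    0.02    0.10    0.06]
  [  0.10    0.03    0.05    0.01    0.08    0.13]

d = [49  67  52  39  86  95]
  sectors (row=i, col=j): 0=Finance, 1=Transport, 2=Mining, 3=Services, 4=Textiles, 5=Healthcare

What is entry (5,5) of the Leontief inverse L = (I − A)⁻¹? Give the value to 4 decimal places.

Form M = I − A:
  [  0.95   -0.03   -0.13   -0.09   -0.08   -0.02]
  [ -0.02    0.97   -0.11   -0.04   -0.11   -0.12]
  [ -0.03   -0.06    0.91   -0.06   -0.04   -0.02]
  [ -0.04   -0.02   -0.12    0.99   -0.08   -0.10]
  [ -0.12   -0.04   -0.11   -0.02    0.90   -0.06]
  [ -0.10   -0.03   -0.05   -0.01   -0.08    0.87]
Leontief inverse L = M⁻¹:
  [  1.0872    0.0552    0.1960    0.1161    0.1277    0.0593]
  [  0.0692    1.0573    0.1754    0.0647    0.1640    0.1702]
  [  0.0563    0.0786    1.1391    0.0794    0.0770    0.0528]
  [  0.0804    0.0441    0.1759    1.0338    0.1246    0.1394]
  [  0.1665    0.0686    0.1846    0.0535    1.1564    0.1034]
  [  0.1468    0.0541    0.1130    0.0369    0.1325    1.1763]
Total output x = L · d:
  x_0 = 1.0872·49 + 0.0552·67 + 0.1960·52 + 0.1161·39 + 0.1277·86 + 0.0593·95 = 88.3108
  x_1 = 0.0692·49 + 1.0573·67 + 0.1754·52 + 0.0647·39 + 0.1640·86 + 0.1702·95 = 116.1453
  x_2 = 0.0563·49 + 0.0786·67 + 1.1391·52 + 0.0794·39 + 0.0770·86 + 0.0528·95 = 81.9909
  x_3 = 0.0804·49 + 0.0441·67 + 0.1759·52 + 1.0338·39 + 0.1246·86 + 0.1394·95 = 80.3231
  x_4 = 0.1665·49 + 0.0686·67 + 0.1846·52 + 0.0535·39 + 1.1564·86 + 0.1034·95 = 133.7172
  x_5 = 0.1468·49 + 0.0541·67 + 0.1130·52 + 0.0369·39 + 0.1325·86 + 1.1763·95 = 141.2823

L[5,5] = 1.1763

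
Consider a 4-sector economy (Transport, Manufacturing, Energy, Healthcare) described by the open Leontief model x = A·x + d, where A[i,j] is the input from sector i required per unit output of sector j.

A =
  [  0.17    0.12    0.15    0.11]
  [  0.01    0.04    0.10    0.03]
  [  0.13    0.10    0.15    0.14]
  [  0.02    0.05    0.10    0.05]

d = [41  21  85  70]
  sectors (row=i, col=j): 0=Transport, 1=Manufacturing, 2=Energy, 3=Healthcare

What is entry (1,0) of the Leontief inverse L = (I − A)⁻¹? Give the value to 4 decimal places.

Form M = I − A:
  [  0.83   -0.12   -0.15   -0.11]
  [ -0.01    0.96   -0.10   -0.03]
  [ -0.13   -0.10    0.85   -0.14]
  [ -0.02   -0.05   -0.10    0.95]
Leontief inverse L = M⁻¹:
  [  1.2535    0.1944    0.2665    0.1906]
  [  0.0359    1.0636    0.1383    0.0581]
  [  0.2041    0.1677    1.2574    0.2142]
  [  0.0498    0.0777    0.1452    1.0823]
Total output x = L · d:
  x_0 = 1.2535·41 + 0.1944·21 + 0.2665·85 + 0.1906·70 = 91.4651
  x_1 = 0.0359·41 + 1.0636·21 + 0.1383·85 + 0.0581·70 = 39.6299
  x_2 = 0.2041·41 + 0.1677·21 + 1.2574·85 + 0.2142·70 = 133.7672
  x_3 = 0.0498·41 + 0.0777·21 + 0.1452·85 + 1.0823·70 = 91.7763

L[1,0] = 0.0359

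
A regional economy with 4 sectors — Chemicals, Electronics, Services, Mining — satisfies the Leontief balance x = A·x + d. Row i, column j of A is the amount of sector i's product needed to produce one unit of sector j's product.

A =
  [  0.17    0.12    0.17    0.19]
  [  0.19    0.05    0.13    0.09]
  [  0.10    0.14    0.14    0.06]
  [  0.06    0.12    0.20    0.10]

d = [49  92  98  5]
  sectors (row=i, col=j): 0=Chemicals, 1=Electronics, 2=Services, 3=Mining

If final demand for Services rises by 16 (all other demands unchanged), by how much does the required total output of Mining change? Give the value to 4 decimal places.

5.5572

Form M = I − A:
  [  0.83   -0.12   -0.17   -0.19]
  [ -0.19    0.95   -0.13   -0.09]
  [ -0.10   -0.14    0.86   -0.06]
  [ -0.06   -0.12   -0.20    0.90]
Leontief inverse L = M⁻¹:
  [  1.3363    0.2674    0.3823    0.3343]
  [  0.3142    1.1596    0.2842    0.2013]
  [  0.2191    0.2355    1.2777    0.1550]
  [  0.1797    0.2248    0.3473    1.1947]
Total output x = L · d:
  x_0 = 1.3363·49 + 0.2674·92 + 0.3823·98 + 0.3343·5 = 129.2110
  x_1 = 0.3142·49 + 1.1596·92 + 0.2842·98 + 0.2013·5 = 150.9437
  x_2 = 0.2191·49 + 0.2355·92 + 1.2777·98 + 0.1550·5 = 158.3987
  x_3 = 0.1797·49 + 0.2248·92 + 0.3473·98 + 1.1947·5 = 69.4952
Δx_3 = L[3,2] · Δd_2 = 0.3473 · 16 = 5.5572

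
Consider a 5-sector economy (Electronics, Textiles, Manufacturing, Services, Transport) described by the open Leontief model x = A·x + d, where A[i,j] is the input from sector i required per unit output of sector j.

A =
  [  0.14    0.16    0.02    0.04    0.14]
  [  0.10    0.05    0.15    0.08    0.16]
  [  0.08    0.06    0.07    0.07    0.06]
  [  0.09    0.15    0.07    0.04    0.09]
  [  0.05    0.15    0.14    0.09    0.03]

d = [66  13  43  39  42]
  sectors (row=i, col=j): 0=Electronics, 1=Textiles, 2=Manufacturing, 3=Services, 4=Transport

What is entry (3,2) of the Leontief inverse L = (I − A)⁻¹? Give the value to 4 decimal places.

L[3,2] = 0.1507

Form M = I − A:
  [  0.86   -0.16   -0.02   -0.04   -0.14]
  [ -0.10    0.95   -0.15   -0.08   -0.16]
  [ -0.08   -0.06    0.93   -0.07   -0.06]
  [ -0.09   -0.15   -0.07    0.96   -0.09]
  [ -0.05   -0.15   -0.14   -0.09    0.97]
Leontief inverse L = M⁻¹:
  [  1.2293    0.2683    0.1134    0.1042    0.2384]
  [  0.1868    1.1611    0.2394    0.1451    0.2468]
  [  0.1386    0.1310    1.1260    0.1102    0.1215]
  [  0.1665    0.2381    0.1507    1.0958    0.1743]
  [  0.1277    0.2344    0.2194    0.1454    1.1151]
Total output x = L · d:
  x_0 = 1.2293·66 + 0.2683·13 + 0.1134·43 + 0.1042·39 + 0.2384·42 = 103.5744
  x_1 = 0.1868·66 + 1.1611·13 + 0.2394·43 + 0.1451·39 + 0.2468·42 = 53.7396
  x_2 = 0.1386·66 + 0.1310·13 + 1.1260·43 + 0.1102·39 + 0.1215·42 = 68.6650
  x_3 = 0.1665·66 + 0.2381·13 + 0.1507·43 + 1.0958·39 + 0.1743·42 = 70.6210
  x_4 = 0.1277·66 + 0.2344·13 + 0.2194·43 + 0.1454·39 + 1.1151·42 = 73.4110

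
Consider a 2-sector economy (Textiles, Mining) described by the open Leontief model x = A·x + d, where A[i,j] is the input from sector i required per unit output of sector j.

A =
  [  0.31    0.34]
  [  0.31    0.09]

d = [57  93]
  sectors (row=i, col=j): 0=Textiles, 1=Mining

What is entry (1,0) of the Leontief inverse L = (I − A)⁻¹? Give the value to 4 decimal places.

L[1,0] = 0.5933

Form M = I − A:
  [  0.69   -0.34]
  [ -0.31    0.91]
Leontief inverse L = M⁻¹:
  [  1.7416    0.6507]
  [  0.5933    1.3206]
Total output x = L · d:
  x_0 = 1.7416·57 + 0.6507·93 = 159.7895
  x_1 = 0.5933·57 + 1.3206·93 = 156.6316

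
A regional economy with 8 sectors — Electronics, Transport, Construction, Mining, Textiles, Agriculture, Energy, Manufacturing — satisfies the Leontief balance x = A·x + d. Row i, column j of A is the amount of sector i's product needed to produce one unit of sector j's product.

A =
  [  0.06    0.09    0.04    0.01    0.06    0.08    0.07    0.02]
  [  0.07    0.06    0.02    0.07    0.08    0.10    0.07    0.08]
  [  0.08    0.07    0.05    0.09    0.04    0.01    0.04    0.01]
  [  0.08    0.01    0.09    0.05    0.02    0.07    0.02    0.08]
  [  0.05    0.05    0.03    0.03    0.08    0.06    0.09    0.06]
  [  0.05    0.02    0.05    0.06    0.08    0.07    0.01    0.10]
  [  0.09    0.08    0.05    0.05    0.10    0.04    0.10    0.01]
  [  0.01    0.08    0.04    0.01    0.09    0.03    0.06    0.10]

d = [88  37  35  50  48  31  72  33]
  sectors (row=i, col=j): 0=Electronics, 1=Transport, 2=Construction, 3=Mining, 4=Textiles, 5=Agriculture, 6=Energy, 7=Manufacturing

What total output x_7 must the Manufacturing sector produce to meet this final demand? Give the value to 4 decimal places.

69.4995

Form M = I − A:
  [  0.94   -0.09   -0.04   -0.01   -0.06   -0.08   -0.07   -0.02]
  [ -0.07    0.94   -0.02   -0.07   -0.08   -0.10   -0.07   -0.08]
  [ -0.08   -0.07    0.95   -0.09   -0.04   -0.01   -0.04   -0.01]
  [ -0.08   -0.01   -0.09    0.95   -0.02   -0.07   -0.02   -0.08]
  [ -0.05   -0.05   -0.03   -0.03    0.92   -0.06   -0.09   -0.06]
  [ -0.05   -0.02   -0.05   -0.06   -0.08    0.93   -0.01   -0.10]
  [ -0.09   -0.08   -0.05   -0.05   -0.10   -0.04    0.90   -0.01]
  [ -0.01   -0.08   -0.04   -0.01   -0.09   -0.03   -0.06    0.90]
Leontief inverse L = M⁻¹:
  [  1.1097    0.1370    0.0737    0.0477    0.1191    0.1295    0.1190    0.0656]
  [  0.1289    1.1169    0.0657    0.1131    0.1527    0.1604    0.1289    0.1424]
  [  0.1268    0.1110    1.0839    0.1232    0.0861    0.0544    0.0818    0.0484]
  [  0.1236    0.0543    0.1253    1.0834    0.0699    0.1104    0.0599    0.1229]
  [  0.1000    0.0995    0.0664    0.0662    1.1419    0.1083    0.1425    0.1074]
  [  0.0933    0.0646    0.0862    0.0930    0.1349    1.1140    0.0541    0.1504]
  [  0.1522    0.1375    0.0924    0.0938    0.1687    0.0987    1.1618    0.0601]
  [  0.0540    0.1276    0.0719    0.0441    0.1494    0.0739    0.1106    1.1478]
Total output x = L · d:
  x_0 = 1.1097·88 + 0.1370·37 + 0.0737·35 + 0.0477·50 + 0.1191·48 + 0.1295·31 + 0.1190·72 + 0.0656·33 = 128.1523
  x_1 = 0.1289·88 + 1.1169·37 + 0.0657·35 + 0.1131·50 + 0.1527·48 + 0.1604·31 + 0.1289·72 + 0.1424·33 = 86.9027
  x_2 = 0.1268·88 + 0.1110·37 + 1.0839·35 + 0.1232·50 + 0.0861·48 + 0.0544·31 + 0.0818·72 + 0.0484·33 = 72.6690
  x_3 = 0.1236·88 + 0.0543·37 + 0.1253·35 + 1.0834·50 + 0.0699·48 + 0.1104·31 + 0.0599·72 + 0.1229·33 = 86.5855
  x_4 = 0.1000·88 + 0.0995·37 + 0.0664·35 + 0.0662·50 + 1.1419·48 + 0.1083·31 + 0.1425·72 + 0.1074·33 = 90.0826
  x_5 = 0.0933·88 + 0.0646·37 + 0.0862·35 + 0.0930·50 + 0.1349·48 + 1.1140·31 + 0.0541·72 + 0.1504·33 = 68.1320
  x_6 = 0.1522·88 + 0.1375·37 + 0.0924·35 + 0.0938·50 + 0.1687·48 + 0.0987·31 + 1.1618·72 + 0.0601·33 = 123.1969
  x_7 = 0.0540·88 + 0.1276·37 + 0.0719·35 + 0.0441·50 + 0.1494·48 + 0.0739·31 + 0.1106·72 + 1.1478·33 = 69.4995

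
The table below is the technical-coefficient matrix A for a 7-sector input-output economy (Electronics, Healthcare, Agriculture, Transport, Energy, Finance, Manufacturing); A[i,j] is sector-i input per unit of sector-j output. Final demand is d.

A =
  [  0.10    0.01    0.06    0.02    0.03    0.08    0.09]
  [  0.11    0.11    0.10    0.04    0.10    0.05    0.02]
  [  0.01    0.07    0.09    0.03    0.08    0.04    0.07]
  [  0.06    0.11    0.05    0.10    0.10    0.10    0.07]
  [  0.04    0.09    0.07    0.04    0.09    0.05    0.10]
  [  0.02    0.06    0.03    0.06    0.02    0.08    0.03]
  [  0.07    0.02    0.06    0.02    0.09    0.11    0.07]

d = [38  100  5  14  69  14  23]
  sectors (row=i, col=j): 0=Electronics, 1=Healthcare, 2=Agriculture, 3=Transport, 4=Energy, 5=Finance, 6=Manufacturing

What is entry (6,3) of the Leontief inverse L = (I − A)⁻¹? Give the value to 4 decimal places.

Form M = I − A:
  [  0.90   -0.01   -0.06   -0.02   -0.03   -0.08   -0.09]
  [ -0.11    0.89   -0.10   -0.04   -0.10   -0.05   -0.02]
  [ -0.01   -0.07    0.91   -0.03   -0.08   -0.04   -0.07]
  [ -0.06   -0.11   -0.05    0.90   -0.10   -0.10   -0.07]
  [ -0.04   -0.09   -0.07   -0.04    0.91   -0.05   -0.10]
  [ -0.02   -0.06   -0.03   -0.06   -0.02    0.92   -0.03]
  [ -0.07   -0.02   -0.06   -0.02   -0.09   -0.11    0.93]
Leontief inverse L = M⁻¹:
  [  1.1374    0.0455    0.1012    0.0456    0.0725    0.1307    0.1341]
  [  0.1670    1.1747    0.1665    0.0783    0.1684    0.1130    0.0816]
  [  0.0480    0.1195    1.1392    0.0587    0.1346    0.0876    0.1147]
  [  0.1231    0.1859    0.1202    1.1489    0.1787    0.1769    0.1364]
  [  0.0905    0.1483    0.1292    0.0751    1.1556    0.1111    0.1552]
  [  0.0508    0.0990    0.0644    0.0862    0.0583    1.1194    0.0608]
  [  0.1097    0.0665    0.1074    0.0511    0.1403    0.1649    1.1197]
Total output x = L · d:
  x_0 = 1.1374·38 + 0.0455·100 + 0.1012·5 + 0.0456·14 + 0.0725·69 + 0.1307·14 + 0.1341·23 = 58.8404
  x_1 = 0.1670·38 + 1.1747·100 + 0.1665·5 + 0.0783·14 + 0.1684·69 + 0.1130·14 + 0.0816·23 = 140.8243
  x_2 = 0.0480·38 + 0.1195·100 + 1.1392·5 + 0.0587·14 + 0.1346·69 + 0.0876·14 + 0.1147·23 = 33.4434
  x_3 = 0.1231·38 + 0.1859·100 + 0.1202·5 + 1.1489·14 + 0.1787·69 + 0.1769·14 + 0.1364·23 = 57.8969
  x_4 = 0.0905·38 + 0.1483·100 + 0.1292·5 + 0.0751·14 + 1.1556·69 + 0.1111·14 + 0.1552·23 = 104.8222
  x_5 = 0.0508·38 + 0.0990·100 + 0.0644·5 + 0.0862·14 + 0.0583·69 + 1.1194·14 + 0.0608·23 = 34.4501
  x_6 = 0.1097·38 + 0.0665·100 + 0.1074·5 + 0.0511·14 + 0.1403·69 + 0.1649·14 + 1.1197·23 = 49.8101

L[6,3] = 0.0511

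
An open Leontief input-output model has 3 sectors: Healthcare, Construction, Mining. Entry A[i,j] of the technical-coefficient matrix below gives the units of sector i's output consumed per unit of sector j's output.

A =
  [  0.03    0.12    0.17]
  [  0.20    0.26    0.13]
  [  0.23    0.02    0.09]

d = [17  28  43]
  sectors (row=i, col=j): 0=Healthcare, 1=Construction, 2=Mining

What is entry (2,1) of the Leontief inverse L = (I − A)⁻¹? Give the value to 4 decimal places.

Form M = I − A:
  [  0.97   -0.12   -0.17]
  [ -0.20    0.74   -0.13]
  [ -0.23   -0.02    0.91]
Leontief inverse L = M⁻¹:
  [  1.1262    0.1890    0.2374]
  [  0.3558    1.4163    0.2688]
  [  0.2925    0.0789    1.1648]
Total output x = L · d:
  x_0 = 1.1262·17 + 0.1890·28 + 0.2374·43 = 34.6464
  x_1 = 0.3558·17 + 1.4163·28 + 0.2688·43 = 57.2623
  x_2 = 0.2925·17 + 0.0789·28 + 1.1648·43 = 57.2681

L[2,1] = 0.0789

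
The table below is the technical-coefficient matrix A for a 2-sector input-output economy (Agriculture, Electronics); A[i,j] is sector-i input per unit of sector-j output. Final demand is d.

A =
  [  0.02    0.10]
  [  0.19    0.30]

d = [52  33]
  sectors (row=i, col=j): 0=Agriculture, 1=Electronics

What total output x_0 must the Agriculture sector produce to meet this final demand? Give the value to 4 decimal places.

59.5202

Form M = I − A:
  [  0.98   -0.10]
  [ -0.19    0.70]
Leontief inverse L = M⁻¹:
  [  1.0495    0.1499]
  [  0.2849    1.4693]
Total output x = L · d:
  x_0 = 1.0495·52 + 0.1499·33 = 59.5202
  x_1 = 0.2849·52 + 1.4693·33 = 63.2984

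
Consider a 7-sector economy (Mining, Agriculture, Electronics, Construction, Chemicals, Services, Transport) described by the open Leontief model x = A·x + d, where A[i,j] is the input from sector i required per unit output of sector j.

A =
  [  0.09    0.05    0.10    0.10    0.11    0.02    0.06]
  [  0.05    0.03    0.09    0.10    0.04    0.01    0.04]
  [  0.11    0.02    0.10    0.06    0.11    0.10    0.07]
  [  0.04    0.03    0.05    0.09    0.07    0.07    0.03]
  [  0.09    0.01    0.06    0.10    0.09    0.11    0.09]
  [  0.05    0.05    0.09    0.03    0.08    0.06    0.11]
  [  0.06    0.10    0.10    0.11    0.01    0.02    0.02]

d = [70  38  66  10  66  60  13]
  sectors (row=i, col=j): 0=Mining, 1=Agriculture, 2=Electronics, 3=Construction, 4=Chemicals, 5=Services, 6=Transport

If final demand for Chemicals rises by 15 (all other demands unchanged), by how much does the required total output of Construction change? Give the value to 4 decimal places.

Form M = I − A:
  [  0.91   -0.05   -0.10   -0.10   -0.11   -0.02   -0.06]
  [ -0.05    0.97   -0.09   -0.10   -0.04   -0.01   -0.04]
  [ -0.11   -0.02    0.90   -0.06   -0.11   -0.10   -0.07]
  [ -0.04   -0.03   -0.05    0.91   -0.07   -0.07   -0.03]
  [ -0.09   -0.01   -0.06   -0.10    0.91   -0.11   -0.09]
  [ -0.05   -0.05   -0.09   -0.03   -0.08    0.94   -0.11]
  [ -0.06   -0.10   -0.10   -0.11   -0.01   -0.02    0.98]
Leontief inverse L = M⁻¹:
  [  1.1656    0.0884    0.1833    0.1881    0.1901    0.0841    0.1207]
  [  0.1000    1.0559    0.1459    0.1583    0.0939    0.0533    0.0791]
  [  0.1927    0.0646    1.1933    0.1514    0.1985    0.1692    0.1415]
  [  0.0905    0.0575    0.1080    1.1491    0.1259    0.1159    0.0754]
  [  0.1645    0.0543    0.1468    0.1869    1.1703    0.1739    0.1555]
  [  0.1162    0.0886    0.1670    0.1061    0.1460    1.1135    0.1643]
  [  0.1154    0.1286    0.1649    0.1762    0.0705    0.0654    1.0637]
Total output x = L · d:
  x_0 = 1.1656·70 + 0.0884·38 + 0.1833·66 + 0.1881·10 + 0.1901·66 + 0.0841·60 + 0.1207·13 = 118.0904
  x_1 = 0.1000·70 + 1.0559·38 + 0.1459·66 + 0.1583·10 + 0.0939·66 + 0.0533·60 + 0.0791·13 = 68.7588
  x_2 = 0.1927·70 + 0.0646·38 + 1.1933·66 + 0.1514·10 + 0.1985·66 + 0.1692·60 + 0.1415·13 = 121.3069
  x_3 = 0.0905·70 + 0.0575·38 + 0.1080·66 + 1.1491·10 + 0.1259·66 + 0.1159·60 + 0.0754·13 = 43.3859
  x_4 = 0.1645·70 + 0.0543·38 + 0.1468·66 + 0.1869·10 + 1.1703·66 + 0.1739·60 + 0.1555·13 = 114.8260
  x_5 = 0.1162·70 + 0.0886·38 + 0.1670·66 + 0.1061·10 + 0.1460·66 + 1.1135·60 + 0.1643·13 = 102.1591
  x_6 = 0.1154·70 + 0.1286·38 + 0.1649·66 + 0.1762·10 + 0.0705·66 + 0.0654·60 + 1.0637·13 = 48.0162
Δx_3 = L[3,4] · Δd_4 = 0.1259 · 15 = 1.8890

1.8890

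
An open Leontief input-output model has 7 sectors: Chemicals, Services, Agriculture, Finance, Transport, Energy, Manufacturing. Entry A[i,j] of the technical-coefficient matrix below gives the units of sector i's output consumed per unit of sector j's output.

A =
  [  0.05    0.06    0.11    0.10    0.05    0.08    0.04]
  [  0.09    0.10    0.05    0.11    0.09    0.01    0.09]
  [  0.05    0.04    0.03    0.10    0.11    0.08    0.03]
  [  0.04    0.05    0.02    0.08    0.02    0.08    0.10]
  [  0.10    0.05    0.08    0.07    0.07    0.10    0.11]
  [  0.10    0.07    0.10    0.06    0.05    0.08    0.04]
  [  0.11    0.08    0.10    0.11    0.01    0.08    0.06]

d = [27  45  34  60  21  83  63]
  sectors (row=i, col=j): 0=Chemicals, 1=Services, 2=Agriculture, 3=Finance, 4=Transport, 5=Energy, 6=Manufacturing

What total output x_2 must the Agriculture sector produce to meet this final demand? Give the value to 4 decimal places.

Form M = I − A:
  [  0.95   -0.06   -0.11   -0.10   -0.05   -0.08   -0.04]
  [ -0.09    0.90   -0.05   -0.11   -0.09   -0.01   -0.09]
  [ -0.05   -0.04    0.97   -0.10   -0.11   -0.08   -0.03]
  [ -0.04   -0.05   -0.02    0.92   -0.02   -0.08   -0.10]
  [ -0.10   -0.05   -0.08   -0.07    0.93   -0.10   -0.11]
  [ -0.10   -0.07   -0.10   -0.06   -0.05    0.92   -0.04]
  [ -0.11   -0.08   -0.10   -0.11   -0.01   -0.08    0.94]
Leontief inverse L = M⁻¹:
  [  1.1195    0.1192    0.1716    0.1847    0.1052    0.1500    0.1029]
  [  0.1699    1.1692    0.1221    0.2083    0.1476    0.0867    0.1662]
  [  0.1162    0.0942    1.0900    0.1748    0.1569    0.1462    0.0919]
  [  0.0997    0.1010    0.0745    1.1492    0.0576    0.1356    0.1511]
  [  0.1875    0.1230    0.1627    0.1730    1.1322    0.1859    0.1838]
  [  0.1720    0.1318    0.1676    0.1483    0.1080    1.1515    0.1027]
  [  0.1861    0.1478    0.1711    0.2069    0.0695    0.1563    1.1282]
Total output x = L · d:
  x_0 = 1.1195·27 + 0.1192·45 + 0.1716·34 + 0.1847·60 + 0.1052·21 + 0.1500·83 + 0.1029·63 = 73.6450
  x_1 = 0.1699·27 + 1.1692·45 + 0.1221·34 + 0.2083·60 + 0.1476·21 + 0.0867·83 + 0.1662·63 = 94.6123
  x_2 = 0.1162·27 + 0.0942·45 + 1.0900·34 + 0.1748·60 + 0.1569·21 + 0.1462·83 + 0.0919·63 = 76.1445
  x_3 = 0.0997·27 + 0.1010·45 + 0.0745·34 + 1.1492·60 + 0.0576·21 + 0.1356·83 + 0.1511·63 = 100.7018
  x_4 = 0.1875·27 + 0.1230·45 + 0.1627·34 + 0.1730·60 + 1.1322·21 + 0.1859·83 + 0.1838·63 = 77.2905
  x_5 = 0.1720·27 + 0.1318·45 + 0.1676·34 + 0.1483·60 + 0.1080·21 + 1.1515·83 + 0.1027·63 = 129.4839
  x_6 = 0.1861·27 + 0.1478·45 + 0.1711·34 + 0.2069·60 + 0.0695·21 + 0.1563·83 + 1.1282·63 = 115.4183

76.1445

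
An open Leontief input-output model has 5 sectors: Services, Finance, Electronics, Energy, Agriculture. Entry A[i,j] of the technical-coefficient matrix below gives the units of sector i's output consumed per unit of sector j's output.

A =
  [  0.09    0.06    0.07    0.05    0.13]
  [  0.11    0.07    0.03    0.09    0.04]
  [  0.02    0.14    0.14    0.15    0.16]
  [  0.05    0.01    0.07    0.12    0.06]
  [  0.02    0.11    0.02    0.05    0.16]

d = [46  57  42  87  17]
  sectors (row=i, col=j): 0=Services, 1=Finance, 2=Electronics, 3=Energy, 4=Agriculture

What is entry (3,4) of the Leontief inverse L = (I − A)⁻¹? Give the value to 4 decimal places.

L[3,4] = 0.1176

Form M = I − A:
  [  0.91   -0.06   -0.07   -0.05   -0.13]
  [ -0.11    0.93   -0.03   -0.09   -0.04]
  [ -0.02   -0.14    0.86   -0.15   -0.16]
  [ -0.05   -0.01   -0.07    0.88   -0.06]
  [ -0.02   -0.11   -0.02   -0.05    0.84]
Leontief inverse L = M⁻¹:
  [  1.1256    0.1148    0.1091    0.1061    0.2080]
  [  0.1450    1.1072    0.0639    0.1379    0.0972]
  [  0.0725    0.2201    1.2027    0.2469    0.2684]
  [  0.0749    0.0472    0.1057    1.1702    0.1176]
  [  0.0520    0.1558    0.0459    0.0961    1.2215]
Total output x = L · d:
  x_0 = 1.1256·46 + 0.1148·57 + 0.1091·42 + 0.1061·87 + 0.2080·17 = 75.6691
  x_1 = 0.1450·46 + 1.1072·57 + 0.0639·42 + 0.1379·87 + 0.0972·17 = 86.1119
  x_2 = 0.0725·46 + 0.2201·57 + 1.2027·42 + 0.2469·87 + 0.2684·17 = 92.4398
  x_3 = 0.0749·46 + 0.0472·57 + 0.1057·42 + 1.1702·87 + 0.1176·17 = 114.3806
  x_4 = 0.0520·46 + 0.1558·57 + 0.0459·42 + 0.0961·87 + 1.2215·17 = 42.3256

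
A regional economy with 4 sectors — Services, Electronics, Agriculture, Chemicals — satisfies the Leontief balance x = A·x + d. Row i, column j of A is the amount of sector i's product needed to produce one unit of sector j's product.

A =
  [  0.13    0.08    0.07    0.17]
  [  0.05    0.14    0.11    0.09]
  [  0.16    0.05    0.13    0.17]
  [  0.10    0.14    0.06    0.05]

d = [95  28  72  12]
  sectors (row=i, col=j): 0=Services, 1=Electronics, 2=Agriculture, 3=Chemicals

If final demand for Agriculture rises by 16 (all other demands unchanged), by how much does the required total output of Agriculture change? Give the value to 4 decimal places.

Form M = I − A:
  [  0.87   -0.08   -0.07   -0.17]
  [ -0.05    0.86   -0.11   -0.09]
  [ -0.16   -0.05    0.87   -0.17]
  [ -0.10   -0.14   -0.06    0.95]
Leontief inverse L = M⁻¹:
  [  1.2133    0.1626    0.1359    0.2568]
  [  0.1210    1.2115    0.1745    0.1676]
  [  0.2618    0.1395    1.2072    0.2761]
  [  0.1621    0.2045    0.1163    1.1218]
Total output x = L · d:
  x_0 = 1.2133·95 + 0.1626·28 + 0.1359·72 + 0.2568·12 = 132.6796
  x_1 = 0.1210·95 + 1.2115·28 + 0.1745·72 + 0.1676·12 = 59.9882
  x_2 = 0.2618·95 + 0.1395·28 + 1.2072·72 + 0.2761·12 = 119.0004
  x_3 = 0.1621·95 + 0.2045·28 + 0.1163·72 + 1.1218·12 = 42.9540
Δx_2 = L[2,2] · Δd_2 = 1.2072 · 16 = 19.3146

19.3146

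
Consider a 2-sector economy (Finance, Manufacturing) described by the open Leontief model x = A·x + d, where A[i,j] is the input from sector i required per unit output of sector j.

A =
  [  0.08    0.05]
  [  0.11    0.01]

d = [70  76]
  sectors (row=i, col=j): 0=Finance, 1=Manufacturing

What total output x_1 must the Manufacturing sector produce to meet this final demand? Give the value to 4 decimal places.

85.7395

Form M = I − A:
  [  0.92   -0.05]
  [ -0.11    0.99]
Leontief inverse L = M⁻¹:
  [  1.0936    0.0552]
  [  0.1215    1.0162]
Total output x = L · d:
  x_0 = 1.0936·70 + 0.0552·76 = 80.7467
  x_1 = 0.1215·70 + 1.0162·76 = 85.7395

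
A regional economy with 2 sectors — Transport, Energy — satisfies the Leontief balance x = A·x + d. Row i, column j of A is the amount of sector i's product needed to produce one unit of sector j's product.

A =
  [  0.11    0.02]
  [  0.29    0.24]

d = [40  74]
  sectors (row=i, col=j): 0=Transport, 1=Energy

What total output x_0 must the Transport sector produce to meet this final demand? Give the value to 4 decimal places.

47.5395

Form M = I − A:
  [  0.89   -0.02]
  [ -0.29    0.76]
Leontief inverse L = M⁻¹:
  [  1.1333    0.0298]
  [  0.4324    1.3272]
Total output x = L · d:
  x_0 = 1.1333·40 + 0.0298·74 = 47.5395
  x_1 = 0.4324·40 + 1.3272·74 = 115.5085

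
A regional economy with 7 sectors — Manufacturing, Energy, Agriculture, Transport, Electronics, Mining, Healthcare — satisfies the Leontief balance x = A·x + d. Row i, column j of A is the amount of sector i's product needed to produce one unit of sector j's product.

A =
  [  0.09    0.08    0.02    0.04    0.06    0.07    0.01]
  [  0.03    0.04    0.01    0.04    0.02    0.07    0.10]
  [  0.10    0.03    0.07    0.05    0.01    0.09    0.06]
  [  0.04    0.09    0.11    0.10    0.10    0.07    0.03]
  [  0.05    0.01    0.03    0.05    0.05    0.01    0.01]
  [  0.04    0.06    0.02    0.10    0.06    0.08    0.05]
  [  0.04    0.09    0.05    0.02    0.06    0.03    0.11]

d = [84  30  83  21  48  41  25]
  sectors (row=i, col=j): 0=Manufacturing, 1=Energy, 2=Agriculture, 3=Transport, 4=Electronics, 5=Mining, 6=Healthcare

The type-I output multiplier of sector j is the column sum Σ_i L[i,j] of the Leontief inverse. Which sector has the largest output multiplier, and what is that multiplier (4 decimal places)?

Mining (1.6769)

Form M = I − A:
  [  0.91   -0.08   -0.02   -0.04   -0.06   -0.07   -0.01]
  [ -0.03    0.96   -0.01   -0.04   -0.02   -0.07   -0.10]
  [ -0.10   -0.03    0.93   -0.05   -0.01   -0.09   -0.06]
  [ -0.04   -0.09   -0.11    0.90   -0.10   -0.07   -0.03]
  [ -0.05   -0.01   -0.03   -0.05    0.95   -0.01   -0.01]
  [ -0.04   -0.06   -0.02   -0.10   -0.06    0.92   -0.05]
  [ -0.04   -0.09   -0.05   -0.02   -0.06   -0.03    0.89]
Leontief inverse L = M⁻¹:
  [  1.1217    0.1129    0.0414    0.0748    0.0906    0.1059    0.0376]
  [  0.0546    1.0726    0.0316    0.0684    0.0481    0.0989    0.1317]
  [  0.1397    0.0722    1.0992    0.0900    0.0459    0.1341    0.0949]
  [  0.0883    0.1363    0.1510    1.1528    0.1439    0.1236    0.0739]
  [  0.0702    0.0291    0.0465    0.0702    1.0689    0.0298    0.0232]
  [  0.0735    0.1000    0.0513    0.1423    0.0983    1.1198    0.0843]
  [  0.0730    0.1260    0.0751    0.0508    0.0901    0.0648    1.1500]
Total output x = L · d:
  x_0 = 1.1217·84 + 0.1129·30 + 0.0414·83 + 0.0748·21 + 0.0906·48 + 0.1059·41 + 0.0376·25 = 112.2491
  x_1 = 0.0546·84 + 1.0726·30 + 0.0316·83 + 0.0684·21 + 0.0481·48 + 0.0989·41 + 0.1317·25 = 50.4800
  x_2 = 0.1397·84 + 0.0722·30 + 1.0992·83 + 0.0900·21 + 0.0459·48 + 0.1341·41 + 0.0949·25 = 117.0924
  x_3 = 0.0883·84 + 0.1363·30 + 0.1510·83 + 1.1528·21 + 0.1439·48 + 0.1236·41 + 0.0739·25 = 62.0715
  x_4 = 0.0702·84 + 0.0291·30 + 0.0465·83 + 0.0702·21 + 1.0689·48 + 0.0298·41 + 0.0232·25 = 65.2154
  x_5 = 0.0735·84 + 0.1000·30 + 0.0513·83 + 0.1423·21 + 0.0983·48 + 1.1198·41 + 0.0843·25 = 69.1605
  x_6 = 0.0730·84 + 0.1260·30 + 0.0751·83 + 0.0508·21 + 0.0901·48 + 0.0648·41 + 1.1500·25 = 52.9404
Output multipliers (column sums of L):
  Manufacturing: 1.6211
  Energy: 1.6491
  Agriculture: 1.4960
  Transport: 1.6494
  Electronics: 1.5858
  Mining: 1.6769
  Healthcare: 1.5956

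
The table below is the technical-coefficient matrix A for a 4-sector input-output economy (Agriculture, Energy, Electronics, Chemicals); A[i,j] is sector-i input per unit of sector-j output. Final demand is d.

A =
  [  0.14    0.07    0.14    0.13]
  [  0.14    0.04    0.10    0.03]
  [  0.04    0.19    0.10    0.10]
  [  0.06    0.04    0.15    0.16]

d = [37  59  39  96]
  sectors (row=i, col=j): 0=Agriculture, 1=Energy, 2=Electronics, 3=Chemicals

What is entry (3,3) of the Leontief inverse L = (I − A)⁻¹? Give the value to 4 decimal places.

L[3,3] = 1.2402

Form M = I − A:
  [  0.86   -0.07   -0.14   -0.13]
  [ -0.14    0.96   -0.10   -0.03]
  [ -0.04   -0.19    0.90   -0.10]
  [ -0.06   -0.04   -0.15    0.84]
Leontief inverse L = M⁻¹:
  [  1.2132    0.1456    0.2419    0.2217]
  [  0.1917    1.0922    0.1659    0.0884]
  [  0.1072    0.2489    1.1832    0.1663]
  [  0.1149    0.1069    0.2365    1.2402]
Total output x = L · d:
  x_0 = 1.2132·37 + 0.1456·59 + 0.2419·39 + 0.2217·96 = 84.1975
  x_1 = 0.1917·37 + 1.0922·59 + 0.1659·39 + 0.0884·96 = 86.4885
  x_2 = 0.1072·37 + 0.2489·59 + 1.1832·39 + 0.1663·96 = 80.7608
  x_3 = 0.1149·37 + 0.1069·59 + 0.2365·39 + 1.2402·96 = 138.8399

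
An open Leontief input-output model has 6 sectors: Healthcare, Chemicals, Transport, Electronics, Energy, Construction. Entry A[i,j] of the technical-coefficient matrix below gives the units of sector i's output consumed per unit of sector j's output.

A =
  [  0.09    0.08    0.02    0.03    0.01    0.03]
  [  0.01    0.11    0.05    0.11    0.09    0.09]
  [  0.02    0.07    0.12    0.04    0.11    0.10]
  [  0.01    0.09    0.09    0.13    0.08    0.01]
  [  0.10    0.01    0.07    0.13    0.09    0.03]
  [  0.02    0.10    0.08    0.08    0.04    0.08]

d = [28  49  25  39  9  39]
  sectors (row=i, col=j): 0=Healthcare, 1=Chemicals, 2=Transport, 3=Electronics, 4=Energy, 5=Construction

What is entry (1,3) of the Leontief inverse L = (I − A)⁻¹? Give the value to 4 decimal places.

L[1,3] = 0.1897

Form M = I − A:
  [  0.91   -0.08   -0.02   -0.03   -0.01   -0.03]
  [ -0.01    0.89   -0.05   -0.11   -0.09   -0.09]
  [ -0.02   -0.07    0.88   -0.04   -0.11   -0.10]
  [ -0.01   -0.09   -0.09    0.87   -0.08   -0.01]
  [ -0.10   -0.01   -0.07   -0.13    0.91   -0.03]
  [ -0.02   -0.10   -0.08   -0.08   -0.04    0.92]
Leontief inverse L = M⁻¹:
  [  1.1072    0.1164    0.0464    0.0656    0.0374    0.0545]
  [  0.0371    1.1717    0.1112    0.1897    0.1523    0.1350]
  [  0.0509    0.1277    1.1836    0.1119    0.1727    0.1497]
  [  0.0345    0.1432    0.1473    1.2009    0.1401    0.0488]
  [  0.1323    0.0611    0.1228    0.1942    1.1411    0.0630]
  [  0.0413    0.1561    0.1342    0.1446    0.0942    1.1228]
Total output x = L · d:
  x_0 = 1.1072·28 + 0.1164·49 + 0.0464·25 + 0.0656·39 + 0.0374·9 + 0.0545·39 = 42.8853
  x_1 = 0.0371·28 + 1.1717·49 + 0.1112·25 + 0.1897·39 + 0.1523·9 + 0.1350·39 = 75.2679
  x_2 = 0.0509·28 + 0.1277·49 + 1.1836·25 + 0.1119·39 + 0.1727·9 + 0.1497·39 = 49.0275
  x_3 = 0.0345·28 + 0.1432·49 + 0.1473·25 + 1.2009·39 + 0.1401·9 + 0.0488·39 = 61.6612
  x_4 = 0.1323·28 + 0.0611·49 + 0.1228·25 + 0.1942·39 + 1.1411·9 + 0.0630·39 = 30.0684
  x_5 = 0.0413·28 + 0.1561·49 + 0.1342·25 + 0.1446·39 + 0.0942·9 + 1.1228·39 = 62.4373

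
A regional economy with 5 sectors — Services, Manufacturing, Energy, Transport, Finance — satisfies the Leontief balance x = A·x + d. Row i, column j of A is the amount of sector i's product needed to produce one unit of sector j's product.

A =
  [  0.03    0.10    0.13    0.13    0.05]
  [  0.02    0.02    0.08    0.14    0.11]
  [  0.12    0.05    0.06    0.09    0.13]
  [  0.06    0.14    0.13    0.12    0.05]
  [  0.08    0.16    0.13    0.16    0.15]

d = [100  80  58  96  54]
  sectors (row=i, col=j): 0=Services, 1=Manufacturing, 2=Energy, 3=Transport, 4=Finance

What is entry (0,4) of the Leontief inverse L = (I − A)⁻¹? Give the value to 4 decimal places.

L[0,4] = 0.1338

Form M = I − A:
  [  0.97   -0.10   -0.13   -0.13   -0.05]
  [ -0.02    0.98   -0.08   -0.14   -0.11]
  [ -0.12   -0.05    0.94   -0.09   -0.13]
  [ -0.06   -0.14   -0.13    0.88   -0.05]
  [ -0.08   -0.16   -0.13   -0.16    0.85]
Leontief inverse L = M⁻¹:
  [  1.0870    0.1774    0.2165    0.2353    0.1338]
  [  0.0726    1.1000    0.1619    0.2360    0.1853]
  [  0.1772    0.1425    1.1593    0.2071    0.2183]
  [  0.1213    0.2245    0.2272    1.2394    0.1438]
  [  0.1659    0.2878    0.2709    0.3315    1.2844]
Total output x = L · d:
  x_0 = 1.0870·100 + 0.1774·80 + 0.2165·58 + 0.2353·96 + 0.1338·54 = 165.2590
  x_1 = 0.0726·100 + 1.1000·80 + 0.1619·58 + 0.2360·96 + 0.1853·54 = 137.3110
  x_2 = 0.1772·100 + 0.1425·80 + 1.1593·58 + 0.2071·96 + 0.2183·54 = 128.0256
  x_3 = 0.1213·100 + 0.2245·80 + 0.2272·58 + 1.2394·96 + 0.1438·54 = 170.0091
  x_4 = 0.1659·100 + 0.2878·80 + 0.2709·58 + 0.3315·96 + 1.2844·54 = 156.5121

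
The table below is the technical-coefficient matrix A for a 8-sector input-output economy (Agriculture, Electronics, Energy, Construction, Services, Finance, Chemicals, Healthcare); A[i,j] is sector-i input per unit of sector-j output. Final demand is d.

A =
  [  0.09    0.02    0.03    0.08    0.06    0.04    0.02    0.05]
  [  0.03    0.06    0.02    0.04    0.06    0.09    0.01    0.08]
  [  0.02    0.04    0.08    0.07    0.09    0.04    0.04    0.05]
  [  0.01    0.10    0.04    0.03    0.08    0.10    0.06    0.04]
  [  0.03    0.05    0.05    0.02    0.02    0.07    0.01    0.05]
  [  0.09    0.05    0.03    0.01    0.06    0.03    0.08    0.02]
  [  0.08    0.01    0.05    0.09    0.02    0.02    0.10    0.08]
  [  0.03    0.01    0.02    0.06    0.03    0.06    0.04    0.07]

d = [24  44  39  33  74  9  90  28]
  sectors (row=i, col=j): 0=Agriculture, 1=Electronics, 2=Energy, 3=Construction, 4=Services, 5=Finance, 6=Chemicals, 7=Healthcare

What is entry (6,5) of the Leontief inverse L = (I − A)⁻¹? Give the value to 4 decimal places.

Form M = I − A:
  [  0.91   -0.02   -0.03   -0.08   -0.06   -0.04   -0.02   -0.05]
  [ -0.03    0.94   -0.02   -0.04   -0.06   -0.09   -0.01   -0.08]
  [ -0.02   -0.04    0.92   -0.07   -0.09   -0.04   -0.04   -0.05]
  [ -0.01   -0.10   -0.04    0.97   -0.08   -0.10   -0.06   -0.04]
  [ -0.03   -0.05   -0.05   -0.02    0.98   -0.07   -0.01   -0.05]
  [ -0.09   -0.05   -0.03   -0.01   -0.06    0.97   -0.08   -0.02]
  [ -0.08   -0.01   -0.05   -0.09   -0.02   -0.02    0.90   -0.08]
  [ -0.03   -0.01   -0.02   -0.06   -0.03   -0.06   -0.04    0.93]
Leontief inverse L = M⁻¹:
  [  1.1205    0.0484    0.0544    0.1105    0.0938    0.0772    0.0468    0.0828]
  [  0.0600    1.0871    0.0420    0.0664    0.0914    0.1262    0.0370    0.1127]
  [  0.0492    0.0719    1.1099    0.1025    0.1268    0.0811    0.0706    0.0875]
  [  0.0464    0.1326    0.0685    1.0627    0.1171    0.1420    0.0939    0.0807]
  [  0.0536    0.0705    0.0685    0.0424    1.0466    0.0968    0.0314    0.0755]
  [  0.1231    0.0724    0.0539    0.0431    0.0893    1.0614    0.1066    0.0544]
  [  0.1165    0.0397    0.0800    0.1320    0.0584    0.0606    1.1380    0.1220]
  [  0.0555    0.0320    0.0396    0.0849    0.0563    0.0890    0.0663    1.0974]
Total output x = L · d:
  x_0 = 1.1205·24 + 0.0484·44 + 0.0544·39 + 0.1105·33 + 0.0938·74 + 0.0772·9 + 0.0468·90 + 0.0828·28 = 48.9536
  x_1 = 0.0600·24 + 1.0871·44 + 0.0420·39 + 0.0664·33 + 0.0914·74 + 0.1262·9 + 0.0370·90 + 0.1127·28 = 67.4851
  x_2 = 0.0492·24 + 0.0719·44 + 1.1099·39 + 0.1025·33 + 0.1268·74 + 0.0811·9 + 0.0706·90 + 0.0875·28 = 69.9256
  x_3 = 0.0464·24 + 0.1326·44 + 0.0685·39 + 1.0627·33 + 0.1171·74 + 0.1420·9 + 0.0939·90 + 0.0807·28 = 65.3401
  x_4 = 0.0536·24 + 0.0705·44 + 0.0685·39 + 0.0424·33 + 1.0466·74 + 0.0968·9 + 0.0314·90 + 0.0755·28 = 91.7307
  x_5 = 0.1231·24 + 0.0724·44 + 0.0539·39 + 0.0431·33 + 0.0893·74 + 1.0614·9 + 0.1066·90 + 0.0544·28 = 36.9352
  x_6 = 0.1165·24 + 0.0397·44 + 0.0800·39 + 0.1320·33 + 0.0584·74 + 0.0606·9 + 1.1380·90 + 0.1220·28 = 122.7127
  x_7 = 0.0555·24 + 0.0320·44 + 0.0396·39 + 0.0849·33 + 0.0563·74 + 0.0890·9 + 0.0663·90 + 1.0974·28 = 48.7515

L[6,5] = 0.0606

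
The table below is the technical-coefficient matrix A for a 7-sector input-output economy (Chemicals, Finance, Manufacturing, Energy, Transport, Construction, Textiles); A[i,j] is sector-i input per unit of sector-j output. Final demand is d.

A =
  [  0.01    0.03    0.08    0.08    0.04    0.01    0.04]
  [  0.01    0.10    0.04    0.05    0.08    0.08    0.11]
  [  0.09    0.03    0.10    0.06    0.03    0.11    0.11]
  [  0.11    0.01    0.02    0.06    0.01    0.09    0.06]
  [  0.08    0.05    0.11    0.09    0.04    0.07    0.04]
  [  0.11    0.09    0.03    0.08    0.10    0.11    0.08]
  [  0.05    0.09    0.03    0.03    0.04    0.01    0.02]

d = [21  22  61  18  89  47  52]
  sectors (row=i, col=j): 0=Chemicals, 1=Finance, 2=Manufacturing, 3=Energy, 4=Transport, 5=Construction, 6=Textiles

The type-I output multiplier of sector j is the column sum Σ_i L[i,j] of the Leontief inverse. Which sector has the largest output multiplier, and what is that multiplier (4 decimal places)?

Form M = I − A:
  [  0.99   -0.03   -0.08   -0.08   -0.04   -0.01   -0.04]
  [ -0.01    0.90   -0.04   -0.05   -0.08   -0.08   -0.11]
  [ -0.09   -0.03    0.90   -0.06   -0.03   -0.11   -0.11]
  [ -0.11   -0.01   -0.02    0.94   -0.01   -0.09   -0.06]
  [ -0.08   -0.05   -0.11   -0.09    0.96   -0.07   -0.04]
  [ -0.11   -0.09   -0.03   -0.08   -0.10    0.89   -0.08]
  [ -0.05   -0.09   -0.03   -0.03   -0.04   -0.01    0.98]
Leontief inverse L = M⁻¹:
  [  1.0469    0.0553    0.1095    0.1112    0.0608    0.0471    0.0744]
  [  0.0640    1.1541    0.0844    0.1009    0.1236    0.1367    0.1640]
  [  0.1523    0.0830    1.1515    0.1181    0.0754    0.1713    0.1691]
  [  0.1497    0.0436    0.0521    1.1000    0.0402    0.1275    0.0962]
  [  0.1381    0.0943    0.1592    0.1445    1.0794    0.1303    0.0976]
  [  0.1768    0.1515    0.0886    0.1484    0.1532    1.1788    0.1457]
  [  0.0760    0.1181    0.0576    0.0596    0.0636    0.0414    1.0529]
Total output x = L · d:
  x_0 = 1.0469·21 + 0.0553·22 + 0.1095·61 + 0.1112·18 + 0.0608·89 + 0.0471·47 + 0.0744·52 = 43.3759
  x_1 = 0.0640·21 + 1.1541·22 + 0.0844·61 + 0.1009·18 + 0.1236·89 + 0.1367·47 + 0.1640·52 = 59.6473
  x_2 = 0.1523·21 + 0.0830·22 + 1.1515·61 + 0.1181·18 + 0.0754·89 + 0.1713·47 + 0.1691·52 = 100.9394
  x_3 = 0.1497·21 + 0.0436·22 + 0.0521·61 + 1.1000·18 + 0.0402·89 + 0.1275·47 + 0.0962·52 = 41.6562
  x_4 = 0.1381·21 + 0.0943·22 + 0.1592·61 + 0.1445·18 + 1.0794·89 + 0.1303·47 + 0.0976·52 = 124.5541
  x_5 = 0.1768·21 + 0.1515·22 + 0.0886·61 + 0.1484·18 + 0.1532·89 + 1.1788·47 + 0.1457·52 = 91.7378
  x_6 = 0.0760·21 + 0.1181·22 + 0.0576·61 + 0.0596·18 + 0.0636·89 + 0.0414·47 + 1.0529·52 = 71.1372
Output multipliers (column sums of L):
  Chemicals: 1.8037
  Finance: 1.6998
  Manufacturing: 1.7028
  Energy: 1.7827
  Transport: 1.5962
  Construction: 1.8332
  Textiles: 1.7999

Construction (1.8332)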